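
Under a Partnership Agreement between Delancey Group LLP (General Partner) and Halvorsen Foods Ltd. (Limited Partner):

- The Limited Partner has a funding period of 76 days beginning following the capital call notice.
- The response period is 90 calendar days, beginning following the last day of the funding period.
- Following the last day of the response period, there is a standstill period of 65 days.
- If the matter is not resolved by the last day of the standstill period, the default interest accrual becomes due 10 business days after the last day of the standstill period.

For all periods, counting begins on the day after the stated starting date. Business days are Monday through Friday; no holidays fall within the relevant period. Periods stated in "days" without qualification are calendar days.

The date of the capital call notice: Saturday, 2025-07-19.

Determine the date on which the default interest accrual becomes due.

2026-03-20

Adding 76 calendar days to 2025-07-19 gives 2025-10-03, which is the last day of the funding period.
The last day of the response period: 2025-10-03 + 90 days = 2026-01-01.
The last day of the standstill period: 2026-01-01 + 65 days = 2026-03-07.
The date on which the default interest accrual becomes due: 10 business days after Saturday, 2026-03-07, skipping weekends — Mar 9, Mar 10, Mar 11, Mar 12, Mar 13, Mar 16, Mar 17, Mar 18, Mar 19, Mar 20 — lands on Friday, 2026-03-20.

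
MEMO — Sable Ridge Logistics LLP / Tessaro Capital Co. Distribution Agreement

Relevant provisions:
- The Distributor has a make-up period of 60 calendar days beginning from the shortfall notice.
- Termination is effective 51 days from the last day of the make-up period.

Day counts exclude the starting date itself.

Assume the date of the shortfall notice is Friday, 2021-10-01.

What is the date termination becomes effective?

2022-01-20

Adding 60 calendar days to 2021-10-01 gives 2021-11-30, which is the last day of the make-up period.
Adding 51 calendar days to 2021-11-30 gives 2022-01-20, which is the date termination becomes effective.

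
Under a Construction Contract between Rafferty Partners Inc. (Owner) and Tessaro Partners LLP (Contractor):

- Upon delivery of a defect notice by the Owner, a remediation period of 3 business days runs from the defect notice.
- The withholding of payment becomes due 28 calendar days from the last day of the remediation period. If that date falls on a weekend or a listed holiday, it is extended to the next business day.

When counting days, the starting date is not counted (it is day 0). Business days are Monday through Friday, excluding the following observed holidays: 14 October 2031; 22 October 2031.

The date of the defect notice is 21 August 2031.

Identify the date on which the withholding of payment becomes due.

The last day of the remediation period: counting 3 business days from Thursday, 21 August 2031 (Aug 22, Aug 25, Aug 26, skipping weekends) reaches Tuesday, 26 August 2031.
The date on which the withholding of payment becomes due: 26 August 2031 + 28 days = 23 September 2031. 23 September 2031 is a Tuesday and is not a listed holiday, so no roll-forward applies.

23 September 2031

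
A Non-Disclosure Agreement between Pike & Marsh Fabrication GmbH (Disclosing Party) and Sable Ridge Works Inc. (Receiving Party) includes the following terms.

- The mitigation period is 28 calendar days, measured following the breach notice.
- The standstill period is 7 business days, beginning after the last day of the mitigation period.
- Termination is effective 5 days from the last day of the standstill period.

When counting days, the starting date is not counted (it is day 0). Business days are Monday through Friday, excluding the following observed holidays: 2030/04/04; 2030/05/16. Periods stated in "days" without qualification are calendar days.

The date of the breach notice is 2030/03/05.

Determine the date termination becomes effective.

The last day of the mitigation period: 2030/03/05 + 28 days = 2030/04/02.
The last day of the standstill period: counting 7 business days from Tuesday, 2030/04/02 (Apr 3, Apr 5, Apr 8, Apr 9, Apr 10, Apr 11, Apr 12, skipping weekends and the listed holiday on Apr 4) reaches Friday, 2030/04/12.
The date termination becomes effective: 2030/04/12 + 5 days = 2030/04/17.

2030/04/17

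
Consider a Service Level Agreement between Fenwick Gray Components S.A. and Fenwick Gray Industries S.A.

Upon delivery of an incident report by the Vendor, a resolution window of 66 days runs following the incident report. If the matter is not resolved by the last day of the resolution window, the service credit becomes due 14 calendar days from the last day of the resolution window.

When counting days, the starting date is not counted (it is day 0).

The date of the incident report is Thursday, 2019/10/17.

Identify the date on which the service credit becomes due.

2020/01/05

Adding 66 calendar days to 2019/10/17 gives 2019/12/22, which is the last day of the resolution window.
The date on which the service credit becomes due: 14 calendar days after 2019/12/22 is 2020/01/05.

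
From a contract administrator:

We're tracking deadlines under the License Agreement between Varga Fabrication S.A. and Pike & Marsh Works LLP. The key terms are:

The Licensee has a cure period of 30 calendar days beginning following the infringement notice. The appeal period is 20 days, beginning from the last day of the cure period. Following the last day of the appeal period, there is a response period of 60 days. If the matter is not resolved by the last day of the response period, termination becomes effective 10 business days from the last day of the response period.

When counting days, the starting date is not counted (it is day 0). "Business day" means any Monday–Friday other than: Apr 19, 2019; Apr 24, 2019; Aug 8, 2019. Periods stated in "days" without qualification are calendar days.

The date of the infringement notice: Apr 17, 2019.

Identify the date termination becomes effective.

The last day of the cure period: Apr 17, 2019 + 30 days = May 17, 2019.
The last day of the appeal period: May 17, 2019 + 20 days = Jun 6, 2019.
The last day of the response period: Jun 6, 2019 + 60 days = Aug 5, 2019.
The date termination becomes effective: 10 business days after Monday, Aug 5, 2019, skipping weekends and the listed holiday on Aug 8 — Aug 6, Aug 7, Aug 9, Aug 12, Aug 13, Aug 14, Aug 15, Aug 16, Aug 19, Aug 20 — lands on Tuesday, Aug 20, 2019.

Aug 20, 2019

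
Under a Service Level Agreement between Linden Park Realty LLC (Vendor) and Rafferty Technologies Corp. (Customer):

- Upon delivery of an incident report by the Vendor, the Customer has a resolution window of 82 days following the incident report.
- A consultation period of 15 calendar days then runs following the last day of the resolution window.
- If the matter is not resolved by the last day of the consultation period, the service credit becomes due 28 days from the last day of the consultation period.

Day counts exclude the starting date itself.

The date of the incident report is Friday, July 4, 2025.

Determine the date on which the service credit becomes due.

November 6, 2025

The last day of the resolution window: 82 calendar days after July 4, 2025 is September 24, 2025.
Adding 15 calendar days to September 24, 2025 gives October 9, 2025, which is the last day of the consultation period.
The date on which the service credit becomes due: 28 calendar days after October 9, 2025 is November 6, 2025.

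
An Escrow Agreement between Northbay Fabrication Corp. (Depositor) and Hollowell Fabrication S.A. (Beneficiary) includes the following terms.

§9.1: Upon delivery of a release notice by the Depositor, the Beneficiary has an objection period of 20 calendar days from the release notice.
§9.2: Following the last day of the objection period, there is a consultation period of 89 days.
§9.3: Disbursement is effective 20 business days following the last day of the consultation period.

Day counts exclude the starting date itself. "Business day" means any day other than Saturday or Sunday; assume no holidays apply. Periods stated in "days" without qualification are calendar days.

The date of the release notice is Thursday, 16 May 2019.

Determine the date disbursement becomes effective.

30 September 2019

The last day of the objection period: 16 May 2019 + 20 days = 5 June 2019.
The last day of the consultation period: 5 June 2019 + 89 days = 2 September 2019.
The date disbursement becomes effective: 20 business days after Monday, 2 September 2019, skipping weekends — Sep 3, Sep 4, Sep 5, Sep 6, …, Sep 26, Sep 27, Sep 30 — lands on Monday, 30 September 2019.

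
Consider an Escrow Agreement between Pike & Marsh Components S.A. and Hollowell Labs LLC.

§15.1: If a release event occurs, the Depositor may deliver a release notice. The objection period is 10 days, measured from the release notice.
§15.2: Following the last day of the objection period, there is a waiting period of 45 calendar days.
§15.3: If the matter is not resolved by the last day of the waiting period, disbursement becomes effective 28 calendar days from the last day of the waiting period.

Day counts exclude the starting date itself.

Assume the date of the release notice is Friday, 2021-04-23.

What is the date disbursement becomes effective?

Adding 10 calendar days to 2021-04-23 gives 2021-05-03, which is the last day of the objection period.
Adding 45 calendar days to 2021-05-03 gives 2021-06-17, which is the last day of the waiting period.
The date disbursement becomes effective: 2021-06-17 + 28 days = 2021-07-15.

2021-07-15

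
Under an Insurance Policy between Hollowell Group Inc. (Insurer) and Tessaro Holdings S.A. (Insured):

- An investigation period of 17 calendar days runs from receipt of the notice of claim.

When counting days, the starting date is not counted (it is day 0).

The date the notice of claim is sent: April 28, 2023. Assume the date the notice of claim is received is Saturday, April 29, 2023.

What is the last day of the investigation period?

May 16, 2023

The last day of the investigation period: 17 calendar days after April 29, 2023 is May 16, 2023.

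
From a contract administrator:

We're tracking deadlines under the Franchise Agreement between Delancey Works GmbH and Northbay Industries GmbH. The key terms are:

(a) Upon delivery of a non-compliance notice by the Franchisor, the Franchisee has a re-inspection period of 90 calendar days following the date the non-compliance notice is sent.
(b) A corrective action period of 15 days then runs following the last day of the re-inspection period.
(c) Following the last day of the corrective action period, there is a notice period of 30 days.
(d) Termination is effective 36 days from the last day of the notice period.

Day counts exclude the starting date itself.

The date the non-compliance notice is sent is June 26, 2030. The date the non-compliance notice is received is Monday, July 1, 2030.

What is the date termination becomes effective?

Adding 90 calendar days to June 26, 2030 gives September 24, 2030, which is the last day of the re-inspection period.
The last day of the corrective action period: September 24, 2030 + 15 days = October 9, 2030.
The last day of the notice period: October 9, 2030 + 30 days = November 8, 2030.
The date termination becomes effective: November 8, 2030 + 36 days = December 14, 2030.

December 14, 2030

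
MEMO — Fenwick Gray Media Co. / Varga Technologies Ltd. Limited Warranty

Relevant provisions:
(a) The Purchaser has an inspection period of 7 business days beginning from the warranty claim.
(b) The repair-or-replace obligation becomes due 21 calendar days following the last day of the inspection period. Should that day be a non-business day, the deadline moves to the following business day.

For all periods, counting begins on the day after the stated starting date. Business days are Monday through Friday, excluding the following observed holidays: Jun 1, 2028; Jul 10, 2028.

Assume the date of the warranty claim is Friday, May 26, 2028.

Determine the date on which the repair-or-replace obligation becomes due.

Jun 28, 2028

The last day of the inspection period: 7 business days after Friday, May 26, 2028, skipping weekends and the listed holiday on Jun 1 — May 29, May 30, May 31, Jun 2, Jun 5, Jun 6, Jun 7 — lands on Wednesday, Jun 7, 2028.
The date on which the repair-or-replace obligation becomes due: Jun 7, 2028 + 21 days = Jun 28, 2028. Jun 28, 2028 is a Wednesday and is not a listed holiday, so no roll-forward applies.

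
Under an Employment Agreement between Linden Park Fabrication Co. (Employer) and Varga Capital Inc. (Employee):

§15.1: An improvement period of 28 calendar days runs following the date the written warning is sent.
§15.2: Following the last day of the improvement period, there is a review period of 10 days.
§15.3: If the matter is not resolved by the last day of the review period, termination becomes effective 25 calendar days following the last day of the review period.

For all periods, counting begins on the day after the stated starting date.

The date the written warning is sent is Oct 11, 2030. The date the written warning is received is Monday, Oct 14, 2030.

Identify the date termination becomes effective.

Dec 13, 2030

The last day of the improvement period: 28 calendar days after Oct 11, 2030 is Nov 8, 2030.
Adding 10 calendar days to Nov 8, 2030 gives Nov 18, 2030, which is the last day of the review period.
Adding 25 calendar days to Nov 18, 2030 gives Dec 13, 2030, which is the date termination becomes effective.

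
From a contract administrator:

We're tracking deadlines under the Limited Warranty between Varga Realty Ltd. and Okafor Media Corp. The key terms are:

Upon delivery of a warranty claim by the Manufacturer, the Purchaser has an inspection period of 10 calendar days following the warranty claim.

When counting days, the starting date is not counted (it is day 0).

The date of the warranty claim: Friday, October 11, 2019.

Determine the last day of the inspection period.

October 21, 2019

The last day of the inspection period: 10 calendar days after October 11, 2019 is October 21, 2019.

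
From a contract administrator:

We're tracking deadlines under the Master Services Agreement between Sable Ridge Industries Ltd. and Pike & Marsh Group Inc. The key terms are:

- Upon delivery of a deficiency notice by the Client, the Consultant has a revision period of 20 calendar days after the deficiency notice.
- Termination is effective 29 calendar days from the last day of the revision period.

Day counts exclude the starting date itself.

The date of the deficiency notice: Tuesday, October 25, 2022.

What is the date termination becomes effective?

December 13, 2022

Adding 20 calendar days to October 25, 2022 gives November 14, 2022, which is the last day of the revision period.
The date termination becomes effective: 29 calendar days after November 14, 2022 is December 13, 2022.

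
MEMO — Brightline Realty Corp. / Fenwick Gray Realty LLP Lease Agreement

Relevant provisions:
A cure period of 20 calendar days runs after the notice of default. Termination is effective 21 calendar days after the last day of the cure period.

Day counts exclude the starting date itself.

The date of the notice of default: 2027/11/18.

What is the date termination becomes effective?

2027/12/29

Adding 20 calendar days to 2027/11/18 gives 2027/12/08, which is the last day of the cure period.
The date termination becomes effective: 21 calendar days after 2027/12/08 is 2027/12/29.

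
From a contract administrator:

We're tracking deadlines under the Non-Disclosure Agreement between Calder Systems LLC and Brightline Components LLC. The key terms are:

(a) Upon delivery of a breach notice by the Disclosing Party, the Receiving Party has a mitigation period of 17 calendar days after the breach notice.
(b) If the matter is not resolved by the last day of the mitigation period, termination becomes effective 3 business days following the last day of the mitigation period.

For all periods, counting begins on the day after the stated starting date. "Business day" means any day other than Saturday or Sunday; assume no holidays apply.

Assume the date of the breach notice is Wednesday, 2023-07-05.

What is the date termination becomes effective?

The last day of the mitigation period: 17 calendar days after 2023-07-05 is 2023-07-22.
The date termination becomes effective: 3 business days after Saturday, 2023-07-22, skipping weekends — Jul 24, Jul 25, Jul 26 — lands on Wednesday, 2023-07-26.

2023-07-26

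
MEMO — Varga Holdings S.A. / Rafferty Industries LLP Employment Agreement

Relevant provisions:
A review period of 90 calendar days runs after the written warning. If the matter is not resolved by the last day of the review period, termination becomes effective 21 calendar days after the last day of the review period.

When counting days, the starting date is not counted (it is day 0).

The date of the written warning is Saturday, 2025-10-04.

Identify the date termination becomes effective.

Adding 90 calendar days to 2025-10-04 gives 2026-01-02, which is the last day of the review period.
The date termination becomes effective: 21 calendar days after 2026-01-02 is 2026-01-23.

2026-01-23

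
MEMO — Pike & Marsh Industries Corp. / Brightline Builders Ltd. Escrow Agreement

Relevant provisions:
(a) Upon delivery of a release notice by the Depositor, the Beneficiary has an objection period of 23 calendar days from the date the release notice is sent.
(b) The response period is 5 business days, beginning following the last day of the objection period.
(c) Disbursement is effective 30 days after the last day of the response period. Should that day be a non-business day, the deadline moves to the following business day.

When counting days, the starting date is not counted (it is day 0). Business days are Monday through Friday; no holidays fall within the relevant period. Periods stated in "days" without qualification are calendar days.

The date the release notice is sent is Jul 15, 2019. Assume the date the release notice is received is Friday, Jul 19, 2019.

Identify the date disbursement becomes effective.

Sep 13, 2019

The last day of the objection period: 23 calendar days after Jul 15, 2019 is Aug 7, 2019.
The last day of the response period: 5 business days after Wednesday, Aug 7, 2019, skipping weekends — Aug 8, Aug 9, Aug 12, Aug 13, Aug 14 — lands on Wednesday, Aug 14, 2019.
Adding 30 calendar days to Aug 14, 2019 gives Sep 13, 2019, which is the date disbursement becomes effective. Sep 13, 2019 is a Friday, so no roll-forward applies.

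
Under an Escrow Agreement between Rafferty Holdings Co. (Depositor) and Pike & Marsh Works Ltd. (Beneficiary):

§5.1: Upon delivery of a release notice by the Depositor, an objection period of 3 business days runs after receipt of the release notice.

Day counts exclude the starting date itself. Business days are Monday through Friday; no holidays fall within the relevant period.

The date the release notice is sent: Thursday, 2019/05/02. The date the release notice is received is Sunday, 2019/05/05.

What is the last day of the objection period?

2019/05/08

The last day of the objection period: 3 business days after Sunday, 2019/05/05, skipping weekends — May 6, May 7, May 8 — lands on Wednesday, 2019/05/08.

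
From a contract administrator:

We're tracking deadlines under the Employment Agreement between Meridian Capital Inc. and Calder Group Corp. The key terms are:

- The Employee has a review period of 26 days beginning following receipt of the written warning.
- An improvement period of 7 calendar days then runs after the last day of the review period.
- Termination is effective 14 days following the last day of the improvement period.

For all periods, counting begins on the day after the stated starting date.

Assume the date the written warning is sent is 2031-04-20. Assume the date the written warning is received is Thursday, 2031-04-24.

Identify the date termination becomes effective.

2031-06-10

The last day of the review period: 2031-04-24 + 26 days = 2031-05-20.
The last day of the improvement period: 2031-05-20 + 7 days = 2031-05-27.
The date termination becomes effective: 14 calendar days after 2031-05-27 is 2031-06-10.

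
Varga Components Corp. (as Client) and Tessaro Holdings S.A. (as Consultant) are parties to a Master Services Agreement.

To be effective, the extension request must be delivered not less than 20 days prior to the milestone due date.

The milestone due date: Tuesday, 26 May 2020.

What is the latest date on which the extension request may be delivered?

Counting back 20 calendar days from 26 May 2020 gives 6 May 2020.

6 May 2020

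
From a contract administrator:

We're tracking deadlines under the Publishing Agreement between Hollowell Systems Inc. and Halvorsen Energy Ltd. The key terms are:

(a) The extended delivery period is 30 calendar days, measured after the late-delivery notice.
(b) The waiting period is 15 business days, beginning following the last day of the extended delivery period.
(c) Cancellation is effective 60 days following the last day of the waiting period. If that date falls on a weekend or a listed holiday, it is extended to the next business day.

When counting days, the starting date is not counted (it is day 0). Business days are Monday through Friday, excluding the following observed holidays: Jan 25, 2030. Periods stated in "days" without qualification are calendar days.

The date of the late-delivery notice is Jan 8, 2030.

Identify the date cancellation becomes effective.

Adding 30 calendar days to Jan 8, 2030 gives Feb 7, 2030, which is the last day of the extended delivery period.
The last day of the waiting period: counting 15 business days from Thursday, Feb 7, 2030 (Feb 8, Feb 11, Feb 12, Feb 13, …, Feb 26, Feb 27, Feb 28, skipping weekends) reaches Thursday, Feb 28, 2030.
The date cancellation becomes effective: 60 calendar days after Feb 28, 2030 is Apr 29, 2030. Apr 29, 2030 is a Monday and is not a listed holiday, so no roll-forward applies.

Apr 29, 2030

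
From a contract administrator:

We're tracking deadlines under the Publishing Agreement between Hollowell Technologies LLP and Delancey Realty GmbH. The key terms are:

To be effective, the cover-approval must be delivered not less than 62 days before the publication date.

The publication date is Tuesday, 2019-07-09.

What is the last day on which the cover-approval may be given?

2019-07-09 minus 62 days is 2019-05-08.

2019-05-08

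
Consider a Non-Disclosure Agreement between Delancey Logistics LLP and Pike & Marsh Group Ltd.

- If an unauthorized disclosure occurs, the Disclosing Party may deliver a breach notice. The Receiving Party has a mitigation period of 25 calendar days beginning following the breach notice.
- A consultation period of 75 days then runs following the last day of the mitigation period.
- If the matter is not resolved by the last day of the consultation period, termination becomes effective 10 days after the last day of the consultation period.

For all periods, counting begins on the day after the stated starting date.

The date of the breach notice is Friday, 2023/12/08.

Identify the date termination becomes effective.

The last day of the mitigation period: 2023/12/08 + 25 days = 2024/01/02.
The last day of the consultation period: 2024/01/02 + 75 days = 2024/03/17.
The date termination becomes effective: 10 calendar days after 2024/03/17 is 2024/03/27.

2024/03/27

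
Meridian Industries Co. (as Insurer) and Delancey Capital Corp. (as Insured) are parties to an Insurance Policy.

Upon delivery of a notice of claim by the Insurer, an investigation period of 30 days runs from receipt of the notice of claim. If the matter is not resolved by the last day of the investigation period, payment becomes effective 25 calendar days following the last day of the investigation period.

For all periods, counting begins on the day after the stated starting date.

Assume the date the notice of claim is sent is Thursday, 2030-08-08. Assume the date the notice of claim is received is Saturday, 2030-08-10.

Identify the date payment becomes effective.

The last day of the investigation period: 2030-08-10 + 30 days = 2030-09-09.
Adding 25 calendar days to 2030-09-09 gives 2030-10-04, which is the date payment becomes effective.

2030-10-04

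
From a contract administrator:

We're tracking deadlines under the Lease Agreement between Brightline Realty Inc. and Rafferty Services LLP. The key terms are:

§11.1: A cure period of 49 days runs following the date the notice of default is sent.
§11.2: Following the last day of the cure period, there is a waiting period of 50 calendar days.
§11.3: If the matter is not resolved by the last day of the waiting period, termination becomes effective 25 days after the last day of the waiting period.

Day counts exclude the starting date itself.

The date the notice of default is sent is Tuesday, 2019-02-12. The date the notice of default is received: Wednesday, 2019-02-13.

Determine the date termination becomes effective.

2019-06-16

Adding 49 calendar days to 2019-02-12 gives 2019-04-02, which is the last day of the cure period.
Adding 50 calendar days to 2019-04-02 gives 2019-05-22, which is the last day of the waiting period.
Adding 25 calendar days to 2019-05-22 gives 2019-06-16, which is the date termination becomes effective.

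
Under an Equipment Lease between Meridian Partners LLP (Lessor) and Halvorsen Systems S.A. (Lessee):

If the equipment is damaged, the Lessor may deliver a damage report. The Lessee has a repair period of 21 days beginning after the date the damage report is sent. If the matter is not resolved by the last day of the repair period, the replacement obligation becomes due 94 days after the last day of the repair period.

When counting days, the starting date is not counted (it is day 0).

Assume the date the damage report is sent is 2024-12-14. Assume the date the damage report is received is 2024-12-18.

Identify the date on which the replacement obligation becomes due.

The last day of the repair period: 21 calendar days after 2024-12-14 is 2025-01-04.
The date on which the replacement obligation becomes due: 2025-01-04 + 94 days = 2025-04-08.

2025-04-08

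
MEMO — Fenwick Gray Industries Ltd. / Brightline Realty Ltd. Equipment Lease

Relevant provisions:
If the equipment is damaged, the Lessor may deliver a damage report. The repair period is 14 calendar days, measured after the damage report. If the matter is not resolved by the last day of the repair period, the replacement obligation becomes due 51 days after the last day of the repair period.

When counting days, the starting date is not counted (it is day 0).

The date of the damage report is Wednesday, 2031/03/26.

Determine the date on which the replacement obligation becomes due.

2031/05/30

The last day of the repair period: 14 calendar days after 2031/03/26 is 2031/04/09.
Adding 51 calendar days to 2031/04/09 gives 2031/05/30, which is the date on which the replacement obligation becomes due.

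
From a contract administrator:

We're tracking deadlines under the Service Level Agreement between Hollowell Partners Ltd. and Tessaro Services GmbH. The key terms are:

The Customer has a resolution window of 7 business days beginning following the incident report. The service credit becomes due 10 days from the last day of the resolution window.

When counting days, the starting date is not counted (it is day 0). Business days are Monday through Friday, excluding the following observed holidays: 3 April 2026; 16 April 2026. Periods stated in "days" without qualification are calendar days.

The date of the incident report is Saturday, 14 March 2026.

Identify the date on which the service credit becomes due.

3 April 2026

The last day of the resolution window: counting 7 business days from Saturday, 14 March 2026 (Mar 16, Mar 17, Mar 18, Mar 19, Mar 20, Mar 23, Mar 24, skipping weekends) reaches Tuesday, 24 March 2026.
Adding 10 calendar days to 24 March 2026 gives 3 April 2026, which is the date on which the service credit becomes due.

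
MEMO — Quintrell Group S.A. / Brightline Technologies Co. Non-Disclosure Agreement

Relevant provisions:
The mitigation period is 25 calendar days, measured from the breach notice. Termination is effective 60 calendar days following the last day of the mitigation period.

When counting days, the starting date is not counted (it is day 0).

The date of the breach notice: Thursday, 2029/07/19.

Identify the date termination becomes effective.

The last day of the mitigation period: 25 calendar days after 2029/07/19 is 2029/08/13.
The date termination becomes effective: 2029/08/13 + 60 days = 2029/10/12.

2029/10/12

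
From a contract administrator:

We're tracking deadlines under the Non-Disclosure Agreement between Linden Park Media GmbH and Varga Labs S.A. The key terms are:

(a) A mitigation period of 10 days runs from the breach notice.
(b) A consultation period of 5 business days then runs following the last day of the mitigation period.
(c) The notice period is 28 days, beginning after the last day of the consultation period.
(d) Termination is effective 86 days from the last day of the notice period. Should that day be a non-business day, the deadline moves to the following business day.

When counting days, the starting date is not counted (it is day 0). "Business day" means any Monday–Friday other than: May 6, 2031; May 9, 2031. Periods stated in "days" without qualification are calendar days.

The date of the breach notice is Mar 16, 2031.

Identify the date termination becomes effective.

The last day of the mitigation period: 10 calendar days after Mar 16, 2031 is Mar 26, 2031.
From Wednesday, Mar 26, 2031, 5 business days (Mar 27, Mar 28, Mar 31, Apr 1, Apr 2, skipping weekends) brings us to Wednesday, Apr 2, 2031, which is the last day of the consultation period.
The last day of the notice period: Apr 2, 2031 + 28 days = Apr 30, 2031.
The date termination becomes effective: Apr 30, 2031 + 86 days = Jul 25, 2031. Jul 25, 2031 is a Friday and is not a listed holiday, so no roll-forward applies.

Jul 25, 2031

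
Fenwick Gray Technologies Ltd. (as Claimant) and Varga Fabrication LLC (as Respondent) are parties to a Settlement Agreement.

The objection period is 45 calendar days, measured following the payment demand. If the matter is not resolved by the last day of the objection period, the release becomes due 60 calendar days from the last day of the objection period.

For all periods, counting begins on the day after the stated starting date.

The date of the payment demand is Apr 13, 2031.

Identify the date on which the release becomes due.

Jul 27, 2031

Adding 45 calendar days to Apr 13, 2031 gives May 28, 2031, which is the last day of the objection period.
The date on which the release becomes due: 60 calendar days after May 28, 2031 is Jul 27, 2031.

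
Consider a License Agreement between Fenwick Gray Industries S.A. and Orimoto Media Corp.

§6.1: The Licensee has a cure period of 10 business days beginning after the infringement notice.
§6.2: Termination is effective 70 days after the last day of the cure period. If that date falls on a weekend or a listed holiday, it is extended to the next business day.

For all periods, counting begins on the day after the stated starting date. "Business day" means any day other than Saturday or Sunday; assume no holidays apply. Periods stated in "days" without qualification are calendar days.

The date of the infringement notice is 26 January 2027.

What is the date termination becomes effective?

From Tuesday, 26 January 2027, 10 business days (Jan 27, Jan 28, Jan 29, Feb 1, Feb 2, Feb 3, Feb 4, Feb 5, Feb 8, Feb 9, skipping weekends) brings us to Tuesday, 9 February 2027, which is the last day of the cure period.
The date termination becomes effective: 70 calendar days after 9 February 2027 is 20 April 2027. 20 April 2027 is a Tuesday, so no roll-forward applies.

20 April 2027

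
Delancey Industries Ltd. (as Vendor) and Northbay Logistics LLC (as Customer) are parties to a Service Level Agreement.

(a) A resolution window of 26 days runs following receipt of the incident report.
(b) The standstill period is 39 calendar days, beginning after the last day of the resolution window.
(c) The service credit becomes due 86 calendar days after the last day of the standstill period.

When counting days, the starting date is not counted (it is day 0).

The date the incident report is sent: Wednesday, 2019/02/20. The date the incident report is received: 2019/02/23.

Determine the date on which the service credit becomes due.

2019/07/24

The last day of the resolution window: 2019/02/23 + 26 days = 2019/03/21.
Adding 39 calendar days to 2019/03/21 gives 2019/04/29, which is the last day of the standstill period.
The date on which the service credit becomes due: 86 calendar days after 2019/04/29 is 2019/07/24.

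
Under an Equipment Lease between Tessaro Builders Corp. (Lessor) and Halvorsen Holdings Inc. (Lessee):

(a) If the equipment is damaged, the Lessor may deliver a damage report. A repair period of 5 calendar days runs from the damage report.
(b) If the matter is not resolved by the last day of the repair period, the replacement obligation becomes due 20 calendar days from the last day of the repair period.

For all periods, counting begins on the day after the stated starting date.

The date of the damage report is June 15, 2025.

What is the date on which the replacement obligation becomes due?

July 10, 2025

The last day of the repair period: June 15, 2025 + 5 days = June 20, 2025.
Adding 20 calendar days to June 20, 2025 gives July 10, 2025, which is the date on which the replacement obligation becomes due.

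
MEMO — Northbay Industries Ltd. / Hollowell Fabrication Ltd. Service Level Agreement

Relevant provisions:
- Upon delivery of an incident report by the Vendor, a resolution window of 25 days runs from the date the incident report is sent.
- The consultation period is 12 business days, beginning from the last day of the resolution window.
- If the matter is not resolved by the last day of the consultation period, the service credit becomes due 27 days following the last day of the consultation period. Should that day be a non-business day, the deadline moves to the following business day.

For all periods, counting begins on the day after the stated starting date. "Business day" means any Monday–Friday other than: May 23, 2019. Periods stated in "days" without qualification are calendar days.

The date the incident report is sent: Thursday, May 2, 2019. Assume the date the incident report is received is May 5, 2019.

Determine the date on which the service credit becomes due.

Adding 25 calendar days to May 2, 2019 gives May 27, 2019, which is the last day of the resolution window.
The last day of the consultation period: counting 12 business days from Monday, May 27, 2019 (May 28, May 29, May 30, May 31, …, Jun 10, Jun 11, Jun 12, skipping weekends) reaches Wednesday, Jun 12, 2019.
The date on which the service credit becomes due: Jun 12, 2019 + 27 days = Jul 9, 2019. Jul 9, 2019 is a Tuesday and is not a listed holiday, so no roll-forward applies.

Jul 9, 2019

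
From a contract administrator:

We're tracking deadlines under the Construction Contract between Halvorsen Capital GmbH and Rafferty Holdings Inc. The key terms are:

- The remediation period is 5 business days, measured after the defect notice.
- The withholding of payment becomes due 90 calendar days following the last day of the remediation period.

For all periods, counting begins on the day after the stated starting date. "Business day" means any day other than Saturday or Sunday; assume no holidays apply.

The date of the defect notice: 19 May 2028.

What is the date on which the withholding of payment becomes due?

24 August 2028

The last day of the remediation period: counting 5 business days from Friday, 19 May 2028 (May 22, May 23, May 24, May 25, May 26, skipping weekends) reaches Friday, 26 May 2028.
The date on which the withholding of payment becomes due: 90 calendar days after 26 May 2028 is 24 August 2028.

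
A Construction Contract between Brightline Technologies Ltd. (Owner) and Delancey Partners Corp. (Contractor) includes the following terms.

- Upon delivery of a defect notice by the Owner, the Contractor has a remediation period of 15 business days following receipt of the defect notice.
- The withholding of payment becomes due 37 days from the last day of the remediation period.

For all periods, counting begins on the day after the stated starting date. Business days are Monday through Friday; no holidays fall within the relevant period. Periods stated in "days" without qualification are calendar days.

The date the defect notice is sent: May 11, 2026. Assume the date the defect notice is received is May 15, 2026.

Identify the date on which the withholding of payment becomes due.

The last day of the remediation period: counting 15 business days from Friday, May 15, 2026 (May 18, May 19, May 20, May 21, …, Jun 3, Jun 4, Jun 5, skipping weekends) reaches Friday, Jun 5, 2026.
The date on which the withholding of payment becomes due: 37 calendar days after Jun 5, 2026 is Jul 12, 2026.

Jul 12, 2026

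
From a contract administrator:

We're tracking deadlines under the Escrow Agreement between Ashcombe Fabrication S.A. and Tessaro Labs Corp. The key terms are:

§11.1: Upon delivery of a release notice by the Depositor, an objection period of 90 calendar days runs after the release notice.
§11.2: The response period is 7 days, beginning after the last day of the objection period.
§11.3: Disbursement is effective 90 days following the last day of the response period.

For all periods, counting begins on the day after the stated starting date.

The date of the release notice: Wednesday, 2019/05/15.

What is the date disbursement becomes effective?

2019/11/18

The last day of the objection period: 2019/05/15 + 90 days = 2019/08/13.
Adding 7 calendar days to 2019/08/13 gives 2019/08/20, which is the last day of the response period.
Adding 90 calendar days to 2019/08/20 gives 2019/11/18, which is the date disbursement becomes effective.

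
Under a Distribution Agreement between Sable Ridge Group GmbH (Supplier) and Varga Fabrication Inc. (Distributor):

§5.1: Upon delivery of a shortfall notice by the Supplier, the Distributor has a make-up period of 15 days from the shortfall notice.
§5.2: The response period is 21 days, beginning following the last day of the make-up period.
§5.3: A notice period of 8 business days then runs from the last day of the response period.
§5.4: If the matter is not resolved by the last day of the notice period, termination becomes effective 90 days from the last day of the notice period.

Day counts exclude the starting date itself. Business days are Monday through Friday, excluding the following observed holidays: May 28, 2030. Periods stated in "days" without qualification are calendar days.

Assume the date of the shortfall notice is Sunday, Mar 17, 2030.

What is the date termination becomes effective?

The last day of the make-up period: 15 calendar days after Mar 17, 2030 is Apr 1, 2030.
The last day of the response period: Apr 1, 2030 + 21 days = Apr 22, 2030.
The last day of the notice period: 8 business days after Monday, Apr 22, 2030, skipping weekends — Apr 23, Apr 24, Apr 25, Apr 26, Apr 29, Apr 30, May 1, May 2 — lands on Thursday, May 2, 2030.
Adding 90 calendar days to May 2, 2030 gives Jul 31, 2030, which is the date termination becomes effective.

Jul 31, 2030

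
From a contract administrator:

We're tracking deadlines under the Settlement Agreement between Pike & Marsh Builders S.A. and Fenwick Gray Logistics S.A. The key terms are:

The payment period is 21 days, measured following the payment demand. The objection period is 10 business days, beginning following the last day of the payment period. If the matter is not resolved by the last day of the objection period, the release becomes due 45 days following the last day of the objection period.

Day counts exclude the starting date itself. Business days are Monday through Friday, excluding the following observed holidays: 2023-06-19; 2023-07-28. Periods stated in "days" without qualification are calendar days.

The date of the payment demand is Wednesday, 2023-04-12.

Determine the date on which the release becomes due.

2023-07-01

Adding 21 calendar days to 2023-04-12 gives 2023-05-03, which is the last day of the payment period.
The last day of the objection period: 10 business days after Wednesday, 2023-05-03, skipping weekends — May 4, May 5, May 8, May 9, May 10, May 11, May 12, May 15, May 16, May 17 — lands on Wednesday, 2023-05-17.
The date on which the release becomes due: 45 calendar days after 2023-05-17 is 2023-07-01.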